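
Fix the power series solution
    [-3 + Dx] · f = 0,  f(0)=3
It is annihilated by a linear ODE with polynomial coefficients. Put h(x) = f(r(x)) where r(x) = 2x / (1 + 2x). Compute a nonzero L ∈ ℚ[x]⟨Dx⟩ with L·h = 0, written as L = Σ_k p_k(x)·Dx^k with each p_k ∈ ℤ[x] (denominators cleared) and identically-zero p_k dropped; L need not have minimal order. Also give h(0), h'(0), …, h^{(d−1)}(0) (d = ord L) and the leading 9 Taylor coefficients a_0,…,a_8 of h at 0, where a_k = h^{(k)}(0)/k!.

f: a_k = 3, 9, 27/2, 27/2, 81/8, 243/40, 243/80, 729/560, 2187/4480, …
h₀=f(r): pull back L_f along r ⇒ L₀.
L = -6 + (1 + 4·x + 4·x^2)·Dx  (order 1).
h: a_k = 3, 18, 18, -36, 18, 252/5, -828/5, 9864/35, -9738/35, …
ICs: h(0) = 3.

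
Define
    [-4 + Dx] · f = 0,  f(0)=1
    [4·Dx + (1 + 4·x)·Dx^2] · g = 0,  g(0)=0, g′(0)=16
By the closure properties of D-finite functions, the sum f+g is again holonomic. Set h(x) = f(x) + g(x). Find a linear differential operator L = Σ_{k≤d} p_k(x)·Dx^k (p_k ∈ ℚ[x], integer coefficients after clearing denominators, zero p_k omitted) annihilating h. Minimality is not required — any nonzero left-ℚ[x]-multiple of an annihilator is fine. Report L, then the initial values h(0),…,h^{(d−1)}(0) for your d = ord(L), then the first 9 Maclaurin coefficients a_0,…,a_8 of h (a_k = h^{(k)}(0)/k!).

L = (-24 - 32·x)·Dx + (2 - 16·x - 32·x^2)·Dx^2 + (1 + 6·x + 8·x^2)·Dx^3  (order 3).
h: a_k = 1, 20, -24, 96, -736/3, 12416/15, -122624/45, 2950144/315, -10321408/315, …
ICs: h(0) = 1, h′(0) = 20, h′′(0) = -48.

f: a_k = 1, 4, 8, 32/3, 32/3, 128/15, 256/45, 1024/315, 512/315, …
g: a_k = 0, 16, -32, 256/3, -256, 4096/5, -8192/3, 65536/7, -32768, …
Sum ⇒ L₀ = lclm(L_f,L_g) in ℚ(x)⟨Dx⟩.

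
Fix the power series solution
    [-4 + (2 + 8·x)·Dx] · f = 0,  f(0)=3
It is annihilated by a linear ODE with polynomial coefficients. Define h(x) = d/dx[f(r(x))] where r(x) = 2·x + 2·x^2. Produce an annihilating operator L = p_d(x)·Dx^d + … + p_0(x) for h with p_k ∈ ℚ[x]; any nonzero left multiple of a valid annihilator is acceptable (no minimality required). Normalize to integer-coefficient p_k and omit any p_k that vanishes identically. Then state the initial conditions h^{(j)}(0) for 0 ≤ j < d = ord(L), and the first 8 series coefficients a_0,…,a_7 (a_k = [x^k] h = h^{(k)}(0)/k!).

f: a_k = 3, 6, -6, 12, -30, 84, -252, 792, …
Change of var in L_f (x↦r) gives L₀.
Derive L from L₀ (diff closure).
L = -2 + (-1 - 10·x - 24·x^2 - 16·x^3)·Dx  (order 1).
h: a_k = 12, -24, 144, -864, 5280, -32832, 206976, -1318656, …
ICs: h(0) = 12.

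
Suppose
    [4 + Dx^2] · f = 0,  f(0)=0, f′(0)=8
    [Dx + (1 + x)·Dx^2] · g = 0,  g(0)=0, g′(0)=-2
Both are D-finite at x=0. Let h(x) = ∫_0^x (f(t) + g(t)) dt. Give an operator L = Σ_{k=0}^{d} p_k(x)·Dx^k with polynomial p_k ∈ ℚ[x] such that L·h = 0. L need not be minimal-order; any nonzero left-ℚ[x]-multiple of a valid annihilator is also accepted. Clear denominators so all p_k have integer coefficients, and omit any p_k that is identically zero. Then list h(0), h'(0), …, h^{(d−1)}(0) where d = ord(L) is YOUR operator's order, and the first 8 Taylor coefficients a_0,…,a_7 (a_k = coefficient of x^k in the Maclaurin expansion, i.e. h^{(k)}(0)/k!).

L = (20 + 16·x + 8·x^2)·Dx^2 + (12 + 28·x + 24·x^2 + 8·x^3)·Dx^3 + (5 + 4·x + 2·x^2)·Dx^4 + (3 + 7·x + 6·x^2 + 2·x^3)·Dx^5  (order 5).
h: a_k = 0, 0, 3, 1/3, -3/2, 1/10, 1/9, 1/21, …
ICs: h(0) = 0, h′(0) = 0, h′′(0) = 6, h′′′(0) = 2, h′′′′(0) = -36.

f: a_k = 0, 8, 0, -16/3, 0, 16/15, 0, -32/315, …
g: a_k = 0, -2, 1, -2/3, 1/2, -2/5, 1/3, -2/7, …
L₀ := lclm(L_f,L_g); ord L₀ ≤ 2+2.
h=∫h₀ ⇒ L = L₀·Dx.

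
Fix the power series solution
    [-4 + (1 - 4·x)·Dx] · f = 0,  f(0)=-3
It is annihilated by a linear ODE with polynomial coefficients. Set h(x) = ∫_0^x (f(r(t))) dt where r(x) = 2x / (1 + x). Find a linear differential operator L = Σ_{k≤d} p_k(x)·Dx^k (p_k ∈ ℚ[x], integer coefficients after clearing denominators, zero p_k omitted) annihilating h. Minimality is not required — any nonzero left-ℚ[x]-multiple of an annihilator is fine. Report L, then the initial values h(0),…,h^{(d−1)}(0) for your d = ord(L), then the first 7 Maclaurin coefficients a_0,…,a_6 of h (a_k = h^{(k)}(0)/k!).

f: a_k = -3, -12, -48, -192, -768, -3072, -12288, …
h₀=f(r): pull back L_f along r ⇒ L₀.
h=∫h₀ ⇒ L = L₀·Dx.
L = 8·Dx + (-1 + 6·x + 7·x^2)·Dx^2  (order 2).
h: a_k = 0, -3, -12, -56, -294, -8232/5, -9604, …
ICs: h(0) = 0, h′(0) = -3.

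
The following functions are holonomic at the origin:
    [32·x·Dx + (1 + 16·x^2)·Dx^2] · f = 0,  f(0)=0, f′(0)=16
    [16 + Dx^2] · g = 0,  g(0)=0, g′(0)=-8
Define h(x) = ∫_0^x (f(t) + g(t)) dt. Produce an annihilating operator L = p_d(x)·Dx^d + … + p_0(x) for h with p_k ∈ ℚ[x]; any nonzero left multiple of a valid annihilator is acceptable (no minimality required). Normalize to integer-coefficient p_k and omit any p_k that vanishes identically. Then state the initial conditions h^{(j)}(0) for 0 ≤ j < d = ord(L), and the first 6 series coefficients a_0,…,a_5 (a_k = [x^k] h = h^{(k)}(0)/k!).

f: a_k = 0, 16, 0, -256/3, 0, 4096/5, …
g: a_k = 0, -8, 0, 64/3, 0, -256/15, …
L₀ := lclm(L_f,L_g); ord L₀ ≤ 2+2.
h=∫h₀ ⇒ L = L₀·Dx.
L = (-5632·x + 114688·x^3 + 131072·x^5)·Dx^2 + (-16 + 1792·x^2 + 36864·x^4 + 65536·x^6)·Dx^3 + (-352·x + 7168·x^3 + 8192·x^5)·Dx^4 + (-1 + 112·x^2 + 2304·x^4 + 4096·x^6)·Dx^5  (order 5).
h: a_k = 0, 0, 4, 0, -16, 0, …
ICs: h(0) = 0, h′(0) = 0, h′′(0) = 8, h′′′(0) = 0, h′′′′(0) = -384.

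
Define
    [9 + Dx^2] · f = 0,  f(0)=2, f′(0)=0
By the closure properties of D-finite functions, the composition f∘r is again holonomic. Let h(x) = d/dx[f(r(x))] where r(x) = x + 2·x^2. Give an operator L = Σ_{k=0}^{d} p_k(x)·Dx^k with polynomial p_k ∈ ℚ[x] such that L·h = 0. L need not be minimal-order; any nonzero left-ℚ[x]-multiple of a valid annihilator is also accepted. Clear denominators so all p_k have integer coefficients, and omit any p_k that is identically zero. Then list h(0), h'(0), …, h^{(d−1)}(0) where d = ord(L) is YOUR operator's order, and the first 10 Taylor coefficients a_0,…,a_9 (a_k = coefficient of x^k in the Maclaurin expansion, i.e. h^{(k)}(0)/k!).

L = (57 + 144·x + 864·x^2 + 2304·x^3 + 2304·x^4) + (-12 - 48·x)·Dx + (1 + 8·x + 16·x^2)·Dx^2  (order 2).
h: a_k = 0, -18, -108, -117, 270, 19197/20, 13419/10, -29511/280, -401679/140, -10070649/2240, …
ICs: h(0) = 0, h′(0) = -18.

f: a_k = 2, 0, -9, 0, 27/4, 0, -81/40, 0, 729/2240, 0, …
L₀ from L_f via x↦r, Dx↦r'^{-1}Dx.
h₀' ⇒ L via d/dx closure of L₀.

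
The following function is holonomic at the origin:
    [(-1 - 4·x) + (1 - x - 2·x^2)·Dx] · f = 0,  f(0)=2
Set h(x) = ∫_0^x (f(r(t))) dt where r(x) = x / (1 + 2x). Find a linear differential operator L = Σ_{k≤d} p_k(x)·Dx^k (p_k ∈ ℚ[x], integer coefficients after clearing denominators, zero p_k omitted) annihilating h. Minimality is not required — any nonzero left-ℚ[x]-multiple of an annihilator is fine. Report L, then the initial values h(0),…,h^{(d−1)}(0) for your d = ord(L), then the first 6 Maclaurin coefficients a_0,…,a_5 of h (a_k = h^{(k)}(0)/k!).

L = (-1 - 6·x)·Dx + (1 + 5·x + 6·x^2)·Dx^2  (order 2).
h: a_k = 0, 2, 1, 2/3, -3/2, 18/5, …
ICs: h(0) = 0, h′(0) = 2.

f: a_k = 2, 2, 6, 10, 22, 42, …
Substitute x→r, Dx→(1/r')Dx; clear ⇒ L₀.
h=∫h₀ ⇒ L = L₀·Dx.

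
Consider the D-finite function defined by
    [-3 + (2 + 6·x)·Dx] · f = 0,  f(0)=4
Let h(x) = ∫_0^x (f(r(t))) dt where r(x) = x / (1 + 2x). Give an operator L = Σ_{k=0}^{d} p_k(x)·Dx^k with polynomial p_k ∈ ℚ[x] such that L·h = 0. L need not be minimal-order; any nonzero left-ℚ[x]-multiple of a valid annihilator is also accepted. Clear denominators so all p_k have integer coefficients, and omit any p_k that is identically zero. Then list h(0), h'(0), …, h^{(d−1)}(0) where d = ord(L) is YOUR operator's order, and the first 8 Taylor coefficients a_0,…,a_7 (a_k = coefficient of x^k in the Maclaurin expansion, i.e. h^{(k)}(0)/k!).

f: a_k = 4, 6, -9/2, 27/4, -405/32, 1701/64, -15309/256, 72171/512, …
h₀=f(r): pull back L_f along r ⇒ L₀.
h=∫₀ˣh₀: take L = L₀·Dx.
L = -3·Dx + (2 + 14·x + 20·x^2)·Dx^2  (order 2).
h: a_k = 0, 4, 3, -11/2, 195/16, -993/32, 11303/128, -492501/1792, …
ICs: h(0) = 0, h′(0) = 4.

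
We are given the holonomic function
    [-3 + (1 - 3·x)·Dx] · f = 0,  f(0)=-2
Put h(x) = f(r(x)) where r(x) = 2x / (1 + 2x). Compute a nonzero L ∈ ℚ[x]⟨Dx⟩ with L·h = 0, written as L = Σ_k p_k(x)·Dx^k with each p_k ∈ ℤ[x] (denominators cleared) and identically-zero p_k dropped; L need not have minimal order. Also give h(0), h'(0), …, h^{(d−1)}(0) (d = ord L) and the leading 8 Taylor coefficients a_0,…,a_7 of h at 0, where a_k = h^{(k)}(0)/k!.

f: a_k = -2, -6, -18, -54, -162, -486, -1458, -4374, …
f∘r: x↦r, Dx↦Dx/r' in L_f ⇒ L₀.
L = 6 + (-1 + 2·x + 8·x^2)·Dx  (order 1).
h: a_k = -2, -12, -48, -192, -768, -3072, -12288, -49152, …
ICs: h(0) = -2.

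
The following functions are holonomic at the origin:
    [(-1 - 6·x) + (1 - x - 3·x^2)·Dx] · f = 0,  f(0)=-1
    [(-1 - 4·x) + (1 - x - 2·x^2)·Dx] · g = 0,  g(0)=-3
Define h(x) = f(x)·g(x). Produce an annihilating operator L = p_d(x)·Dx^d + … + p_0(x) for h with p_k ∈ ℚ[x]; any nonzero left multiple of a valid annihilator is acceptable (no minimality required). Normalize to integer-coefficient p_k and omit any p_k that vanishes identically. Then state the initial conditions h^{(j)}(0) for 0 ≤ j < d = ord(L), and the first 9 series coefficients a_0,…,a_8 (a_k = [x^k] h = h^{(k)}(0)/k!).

f: a_k = -1, -1, -4, -7, -19, -40, -97, -217, -508, …
g: a_k = -3, -3, -9, -15, -33, -63, -129, -255, -513, …
Sym-product of L_f,L_g gives L₀ (≤ ord 1).
L = (-2 - 8·x + 15·x^2 + 24·x^3) + (1 - 2·x - 4·x^2 + 5·x^3 + 6·x^4)·Dx  (order 1).
h: a_k = 3, 6, 24, 57, 162, 396, 1011, 2454, 6000, …
ICs: h(0) = 3.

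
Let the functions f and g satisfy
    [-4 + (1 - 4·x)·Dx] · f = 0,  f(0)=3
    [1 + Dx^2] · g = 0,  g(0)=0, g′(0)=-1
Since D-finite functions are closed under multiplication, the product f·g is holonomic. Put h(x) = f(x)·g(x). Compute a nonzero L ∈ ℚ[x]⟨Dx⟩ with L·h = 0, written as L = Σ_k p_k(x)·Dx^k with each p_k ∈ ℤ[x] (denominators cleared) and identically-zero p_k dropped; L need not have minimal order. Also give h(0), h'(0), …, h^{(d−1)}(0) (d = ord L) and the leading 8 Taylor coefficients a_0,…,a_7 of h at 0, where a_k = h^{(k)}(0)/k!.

L = (-1 + 4·x) + 8·Dx + (-1 + 4·x)·Dx^2  (order 2).
h: a_k = 0, -3, -12, -95/2, -190, -30401/40, -30401/10, -20429471/1680, …
ICs: h(0) = 0, h′(0) = -3.

f: a_k = 3, 12, 48, 192, 768, 3072, 12288, 49152, …
g: a_k = 0, -1, 0, 1/6, 0, -1/120, 0, 1/5040, …
L₀ := L_f ⊗_s L_g (sym. prod.), ord ≤ 2.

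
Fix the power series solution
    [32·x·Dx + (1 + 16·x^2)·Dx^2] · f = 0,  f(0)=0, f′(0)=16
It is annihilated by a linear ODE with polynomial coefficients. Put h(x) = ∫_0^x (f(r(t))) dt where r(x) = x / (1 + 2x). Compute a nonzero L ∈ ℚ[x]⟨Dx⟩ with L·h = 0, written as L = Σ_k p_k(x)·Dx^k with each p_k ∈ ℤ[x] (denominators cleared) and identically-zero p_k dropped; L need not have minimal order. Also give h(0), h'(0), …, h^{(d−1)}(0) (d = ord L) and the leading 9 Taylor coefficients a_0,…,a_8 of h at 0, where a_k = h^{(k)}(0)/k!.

L = (4 + 40·x)·Dx^2 + (1 + 4·x + 20·x^2)·Dx^3  (order 3).
h: a_k = 0, 0, 8, -32/3, -16/3, 384/5, -2432/15, -5632/21, 17792/7, …
ICs: h(0) = 0, h′(0) = 0, h′′(0) = 16.

f: a_k = 0, 16, 0, -256/3, 0, 4096/5, 0, -65536/7, 0, …
L₀ from L_f via x↦r, Dx↦r'^{-1}Dx.
h=∫₀ˣh₀: take L = L₀·Dx.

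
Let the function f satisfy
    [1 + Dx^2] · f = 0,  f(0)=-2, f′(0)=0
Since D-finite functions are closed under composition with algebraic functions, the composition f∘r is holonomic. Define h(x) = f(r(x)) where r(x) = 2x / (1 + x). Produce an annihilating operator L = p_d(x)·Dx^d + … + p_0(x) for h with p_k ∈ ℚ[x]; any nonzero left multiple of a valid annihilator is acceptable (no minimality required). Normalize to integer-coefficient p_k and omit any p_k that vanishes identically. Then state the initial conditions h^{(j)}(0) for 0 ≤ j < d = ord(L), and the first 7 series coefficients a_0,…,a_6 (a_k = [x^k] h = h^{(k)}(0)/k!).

L = 4 + (2 + 6·x + 6·x^2 + 2·x^3)·Dx + (1 + 4·x + 6·x^2 + 4·x^3 + x^4)·Dx^2  (order 2).
h: a_k = -2, 0, 4, -8, 32/3, -32/3, 308/45, …
ICs: h(0) = -2, h′(0) = 0.

f: a_k = -2, 0, 1, 0, -1/12, 0, 1/360, …
f∘r: x↦r, Dx↦Dx/r' in L_f ⇒ L₀.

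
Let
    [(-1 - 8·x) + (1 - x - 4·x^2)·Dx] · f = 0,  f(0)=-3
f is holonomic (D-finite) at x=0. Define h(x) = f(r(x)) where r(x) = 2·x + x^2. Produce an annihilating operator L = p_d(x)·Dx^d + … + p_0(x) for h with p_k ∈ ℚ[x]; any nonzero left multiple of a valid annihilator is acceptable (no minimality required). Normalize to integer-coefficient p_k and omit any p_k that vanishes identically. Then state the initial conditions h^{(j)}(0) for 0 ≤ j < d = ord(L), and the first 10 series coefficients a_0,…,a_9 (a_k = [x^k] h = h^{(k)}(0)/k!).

f: a_k = -3, -3, -15, -27, -87, -195, -543, -1323, -3495, -8787, …
Change of var in L_f (x↦r) gives L₀.
L = (2 + 34·x + 48·x^2 + 16·x^3) + (-1 + 2·x + 17·x^2 + 16·x^3 + 4·x^4)·Dx  (order 1).
h: a_k = -3, -6, -63, -276, -1731, -9186, -52467, -289896, -1625631, -9055710, …
ICs: h(0) = -3.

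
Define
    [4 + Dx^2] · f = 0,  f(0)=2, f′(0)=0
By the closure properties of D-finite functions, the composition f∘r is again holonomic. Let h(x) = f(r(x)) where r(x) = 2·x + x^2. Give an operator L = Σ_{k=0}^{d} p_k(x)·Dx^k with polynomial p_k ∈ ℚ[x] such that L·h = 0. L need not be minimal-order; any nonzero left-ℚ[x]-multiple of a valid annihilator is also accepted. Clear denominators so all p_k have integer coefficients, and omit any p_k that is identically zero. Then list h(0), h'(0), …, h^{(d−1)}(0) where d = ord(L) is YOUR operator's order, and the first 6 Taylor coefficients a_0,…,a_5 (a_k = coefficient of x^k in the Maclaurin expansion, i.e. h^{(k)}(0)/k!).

L = (16 + 48·x + 48·x^2 + 16·x^3) - Dx + (1 + x)·Dx^2  (order 2).
h: a_k = 2, 0, -16, -16, 52/3, 128/3, …
ICs: h(0) = 2, h′(0) = 0.

f: a_k = 2, 0, -4, 0, 4/3, 0, …
Substitute x→r, Dx→(1/r')Dx; clear ⇒ L₀.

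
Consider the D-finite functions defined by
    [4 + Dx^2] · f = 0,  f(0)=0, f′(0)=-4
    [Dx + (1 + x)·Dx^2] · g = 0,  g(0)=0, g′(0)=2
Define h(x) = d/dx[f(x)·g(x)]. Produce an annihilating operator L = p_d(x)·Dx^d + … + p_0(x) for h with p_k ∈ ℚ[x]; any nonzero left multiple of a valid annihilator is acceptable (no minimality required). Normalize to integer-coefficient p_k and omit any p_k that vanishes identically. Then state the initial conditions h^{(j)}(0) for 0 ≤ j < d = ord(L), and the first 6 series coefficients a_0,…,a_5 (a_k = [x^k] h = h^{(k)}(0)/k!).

f: a_k = 0, -4, 0, 8/3, 0, -8/15, …
g: a_k = 0, 2, -1, 2/3, -1/2, 2/5, …
f·g: L₀ = L_f ⊗_s L_g, ord ≤ 2·2.
h₀' ⇒ L via d/dx closure of L₀.
L = (-56 + 896·x + 4416·x^2 + 8064·x^3 + 7136·x^4 + 3072·x^5 + 512·x^6) + (72 + 776·x + 2080·x^2 + 2400·x^3 + 1280·x^4 + 256·x^5)·Dx + (70 + 824·x + 2780·x^2 + 4416·x^3 + 3664·x^4 + 1536·x^5 + 256·x^6)·Dx^2 + (18 + 194·x + 520·x^2 + 600·x^3 + 320·x^4 + 64·x^5)·Dx^3 + (21 + 150·x + 419·x^2 + 600·x^3 + 470·x^4 + 192·x^5 + 32·x^6)·Dx^4  (order 4).
h: a_k = 0, -16, 12, 32/3, -10/3, -16/3, …
ICs: h(0) = 0, h′(0) = -16, h′′(0) = 24, h′′′(0) = 64.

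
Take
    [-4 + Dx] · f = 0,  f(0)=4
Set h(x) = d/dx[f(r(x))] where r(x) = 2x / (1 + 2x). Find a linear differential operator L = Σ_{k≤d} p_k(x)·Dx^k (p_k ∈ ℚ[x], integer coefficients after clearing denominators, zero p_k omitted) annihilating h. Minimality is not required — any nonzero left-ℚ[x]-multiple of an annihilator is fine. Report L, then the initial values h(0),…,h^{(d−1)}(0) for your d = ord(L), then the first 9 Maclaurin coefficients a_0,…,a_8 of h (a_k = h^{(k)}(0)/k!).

f: a_k = 4, 16, 32, 128/3, 128/3, 512/15, 1024/45, 4096/315, 2048/315, …
Substitute x→r, Dx→(1/r')Dx; clear ⇒ L₀.
Differentiate: ansatz ord ≤ ord L₀ ⇒ L.
L = (4 - 8·x) + (-1 - 4·x - 4·x^2)·Dx  (order 1).
h: a_k = 32, 128, -128, -1024/3, 3584/3, -22528/15, -34816/45, 2588672/315, -6791168/315, …
ICs: h(0) = 32.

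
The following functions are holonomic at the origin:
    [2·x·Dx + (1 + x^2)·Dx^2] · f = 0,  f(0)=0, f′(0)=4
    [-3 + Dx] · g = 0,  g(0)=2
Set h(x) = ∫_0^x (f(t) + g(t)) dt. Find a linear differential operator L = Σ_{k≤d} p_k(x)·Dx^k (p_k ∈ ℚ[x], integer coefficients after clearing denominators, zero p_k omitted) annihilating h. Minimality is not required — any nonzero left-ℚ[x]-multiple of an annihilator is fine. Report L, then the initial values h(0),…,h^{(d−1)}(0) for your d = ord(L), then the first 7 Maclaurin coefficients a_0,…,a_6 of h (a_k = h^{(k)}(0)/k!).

L = (6 - 18·x - 18·x^2 - 18·x^3)·Dx^2 + (-11 - 12·x^2 - 9·x^4)·Dx^3 + (3 + 2·x + 6·x^2 + 2·x^3 + 3·x^4)·Dx^4  (order 4).
h: a_k = 0, 2, 5, 3, 23/12, 27/20, 97/120, …
ICs: h(0) = 0, h′(0) = 2, h′′(0) = 10, h′′′(0) = 18.

f: a_k = 0, 4, 0, -4/3, 0, 4/5, 0, …
g: a_k = 2, 6, 9, 9, 27/4, 81/20, 81/40, …
Weyl lclm of L_f,L_g ⇒ L₀ (ord ≤ 3).
Integrate: L := L₀·Dx.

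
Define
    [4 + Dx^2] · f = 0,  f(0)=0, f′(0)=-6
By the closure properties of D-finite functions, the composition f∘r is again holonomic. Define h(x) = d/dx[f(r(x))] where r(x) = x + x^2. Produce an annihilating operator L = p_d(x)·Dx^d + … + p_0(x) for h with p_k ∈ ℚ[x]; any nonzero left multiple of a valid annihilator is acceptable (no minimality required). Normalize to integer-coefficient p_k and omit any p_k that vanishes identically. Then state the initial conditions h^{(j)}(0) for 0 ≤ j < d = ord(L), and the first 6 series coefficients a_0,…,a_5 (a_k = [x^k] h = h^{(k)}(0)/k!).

L = (16 + 32·x + 96·x^2 + 128·x^3 + 64·x^4) + (-6 - 12·x)·Dx + (1 + 4·x + 4·x^2)·Dx^2  (order 2).
h: a_k = -6, -12, 12, 48, 56, 0, …
ICs: h(0) = -6, h′(0) = -12.

f: a_k = 0, -6, 0, 4, 0, -4/5, …
Substitute x→r, Dx→(1/r')Dx; clear ⇒ L₀.
h₀' ⇒ L via d/dx closure of L₀.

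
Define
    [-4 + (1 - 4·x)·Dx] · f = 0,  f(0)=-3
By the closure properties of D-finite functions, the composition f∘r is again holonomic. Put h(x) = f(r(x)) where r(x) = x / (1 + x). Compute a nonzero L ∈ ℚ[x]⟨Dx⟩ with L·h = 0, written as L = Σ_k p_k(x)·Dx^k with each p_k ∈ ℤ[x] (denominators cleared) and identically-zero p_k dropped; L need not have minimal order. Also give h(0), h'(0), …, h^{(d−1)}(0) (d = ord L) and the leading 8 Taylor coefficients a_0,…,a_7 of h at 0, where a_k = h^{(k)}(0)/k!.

L = 4 + (-1 + 2·x + 3·x^2)·Dx  (order 1).
h: a_k = -3, -12, -36, -108, -324, -972, -2916, -8748, …
ICs: h(0) = -3.

f: a_k = -3, -12, -48, -192, -768, -3072, -12288, -49152, …
f∘r: x↦r, Dx↦Dx/r' in L_f ⇒ L₀.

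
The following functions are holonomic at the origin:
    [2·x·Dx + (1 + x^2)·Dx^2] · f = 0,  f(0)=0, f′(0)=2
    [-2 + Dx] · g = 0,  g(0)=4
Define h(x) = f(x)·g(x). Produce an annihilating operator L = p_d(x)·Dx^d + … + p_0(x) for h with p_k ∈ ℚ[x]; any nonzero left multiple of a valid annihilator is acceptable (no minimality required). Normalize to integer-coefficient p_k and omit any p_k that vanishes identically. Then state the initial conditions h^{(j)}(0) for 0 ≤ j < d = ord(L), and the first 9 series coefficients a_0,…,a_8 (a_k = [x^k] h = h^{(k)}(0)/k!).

L = (4 - 4·x + 4·x^2) + (-4 + 2·x - 4·x^2)·Dx + (1 + x^2)·Dx^2  (order 2).
h: a_k = 0, 8, 16, 40/3, 16/3, 8/5, 16/9, 104/105, -208/315, …
ICs: h(0) = 0, h′(0) = 8.

f: a_k = 0, 2, 0, -2/3, 0, 2/5, 0, -2/7, 0, …
g: a_k = 4, 8, 8, 16/3, 8/3, 16/15, 16/45, 32/315, 8/315, …
f·g: L₀ = L_f ⊗_s L_g, ord ≤ 2·1.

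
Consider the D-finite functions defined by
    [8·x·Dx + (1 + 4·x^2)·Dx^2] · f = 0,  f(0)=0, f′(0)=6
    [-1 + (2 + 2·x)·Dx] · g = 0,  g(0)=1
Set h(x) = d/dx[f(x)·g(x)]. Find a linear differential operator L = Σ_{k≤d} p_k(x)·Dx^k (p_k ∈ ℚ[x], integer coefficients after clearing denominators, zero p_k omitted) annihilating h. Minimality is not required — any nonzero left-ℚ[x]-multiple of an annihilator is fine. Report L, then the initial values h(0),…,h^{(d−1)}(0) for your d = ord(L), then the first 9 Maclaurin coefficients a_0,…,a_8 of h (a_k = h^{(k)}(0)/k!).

f: a_k = 0, 6, 0, -8, 0, 96/5, 0, -384/7, 0, …
g: a_k = 1, 1/2, -1/8, 1/16, -5/128, 7/256, -21/1024, 33/2048, -429/32768, …
Product ⇒ symmetric product L₀, ord ≤ 2.
Differentiate: ansatz ord ≤ ord L₀ ⇒ L.
L = (29 + 160·x - 280·x^2 - 384·x^3 - 48·x^4) + (76 + 300·x - 288·x^2 - 1664·x^3 - 1344·x^4 - 192·x^5)·Dx + (12 - 40·x - 84·x^2 - 256·x^3 - 544·x^4 - 384·x^5 - 64·x^6)·Dx^2  (order 2).
h: a_k = 6, 6, -105/4, -29/2, 6389/64, 17787/320, -1022653/2560, -944407/4480, 182552775/114688, …
ICs: h(0) = 6, h′(0) = 6.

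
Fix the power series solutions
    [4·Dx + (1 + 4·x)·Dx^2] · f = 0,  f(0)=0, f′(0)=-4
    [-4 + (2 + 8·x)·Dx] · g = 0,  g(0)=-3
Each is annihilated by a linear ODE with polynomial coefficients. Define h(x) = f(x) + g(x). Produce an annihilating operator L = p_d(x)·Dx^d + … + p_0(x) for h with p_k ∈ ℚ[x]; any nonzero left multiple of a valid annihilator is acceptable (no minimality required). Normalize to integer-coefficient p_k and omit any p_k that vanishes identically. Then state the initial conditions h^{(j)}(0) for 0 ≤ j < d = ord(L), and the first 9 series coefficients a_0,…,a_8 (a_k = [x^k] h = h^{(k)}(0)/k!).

f: a_k = 0, -4, 8, -64/3, 64, -1024/5, 2048/3, -16384/7, 8192, …
g: a_k = -3, -6, 6, -12, 30, -84, 252, -792, 2574, …
Weyl lclm of L_f,L_g ⇒ L₀ (ord ≤ 3).
L = 8·Dx + (10 + 40·x)·Dx^2 + (1 + 8·x + 16·x^2)·Dx^3  (order 3).
h: a_k = -3, -10, 14, -100/3, 94, -1444/5, 2804/3, -21928/7, 10766, …
ICs: h(0) = -3, h′(0) = -10, h′′(0) = 28.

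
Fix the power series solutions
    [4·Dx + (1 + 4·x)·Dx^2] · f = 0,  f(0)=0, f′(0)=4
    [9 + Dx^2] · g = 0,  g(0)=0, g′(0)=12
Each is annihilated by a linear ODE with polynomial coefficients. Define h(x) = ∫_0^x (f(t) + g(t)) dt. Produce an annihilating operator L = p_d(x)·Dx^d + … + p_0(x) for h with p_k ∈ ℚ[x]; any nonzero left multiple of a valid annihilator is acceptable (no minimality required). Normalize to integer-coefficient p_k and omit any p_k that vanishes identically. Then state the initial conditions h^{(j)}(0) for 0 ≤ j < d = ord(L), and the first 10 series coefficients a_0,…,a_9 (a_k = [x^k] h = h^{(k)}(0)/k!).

f: a_k = 0, 4, -8, 64/3, -64, 1024/5, -2048/3, 16384/7, -8192, 262144/9, …
g: a_k = 0, 12, 0, -18, 0, 81/10, 0, -243/140, 0, 243/1120, …
f+g: L₀ = lclm(L_f,L_g), ord ≤ 2+2.
h=∫₀ˣh₀: take L = L₀·Dx.
L = (3780 + 2592·x + 5184·x^2)·Dx^2 + (369 + 2124·x + 3888·x^2 + 5184·x^3)·Dx^3 + (420 + 288·x + 576·x^2)·Dx^4 + (41 + 236·x + 432·x^2 + 576·x^3)·Dx^5  (order 5).
h: a_k = 0, 0, 8, -8/3, 5/6, -64/5, 2129/60, -2048/21, 327437/1120, -8192/9, …
ICs: h(0) = 0, h′(0) = 0, h′′(0) = 16, h′′′(0) = -16, h′′′′(0) = 20.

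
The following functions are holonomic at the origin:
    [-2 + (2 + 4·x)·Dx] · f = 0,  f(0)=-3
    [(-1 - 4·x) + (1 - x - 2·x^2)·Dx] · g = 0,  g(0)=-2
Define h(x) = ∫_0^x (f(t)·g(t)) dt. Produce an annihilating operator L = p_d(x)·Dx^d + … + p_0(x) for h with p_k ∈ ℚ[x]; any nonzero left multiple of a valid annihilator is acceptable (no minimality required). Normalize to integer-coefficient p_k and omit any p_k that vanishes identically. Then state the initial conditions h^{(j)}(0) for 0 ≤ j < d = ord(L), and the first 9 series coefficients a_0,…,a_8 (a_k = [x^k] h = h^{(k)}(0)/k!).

L = (2 + 5·x + 6·x^2)·Dx + (-1 - x + 4·x^2 + 4·x^3)·Dx^2  (order 2).
h: a_k = 0, 6, 6, 7, 12, 69/4, 125/4, 2817/56, 1479/16, …
ICs: h(0) = 0, h′(0) = 6.

f: a_k = -3, -3, 3/2, -3/2, 15/8, -21/8, 63/16, -99/16, 1287/128, …
g: a_k = -2, -2, -6, -10, -22, -42, -86, -170, -342, …
Product ⇒ symmetric product L₀, ord ≤ 1.
h=∫₀ˣh₀: take L = L₀·Dx.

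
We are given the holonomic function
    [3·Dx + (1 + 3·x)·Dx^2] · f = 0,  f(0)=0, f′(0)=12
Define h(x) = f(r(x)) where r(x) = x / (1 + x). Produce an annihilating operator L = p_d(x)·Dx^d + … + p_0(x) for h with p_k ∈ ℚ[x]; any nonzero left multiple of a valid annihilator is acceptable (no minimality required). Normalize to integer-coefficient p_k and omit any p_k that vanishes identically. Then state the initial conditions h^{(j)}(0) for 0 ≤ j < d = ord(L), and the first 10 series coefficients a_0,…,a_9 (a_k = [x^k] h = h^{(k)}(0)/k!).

L = (5 + 8·x)·Dx + (1 + 5·x + 4·x^2)·Dx^2  (order 2).
h: a_k = 0, 12, -30, 84, -255, 4092/5, -2730, 65532/7, -65535/2, 116508, …
ICs: h(0) = 0, h′(0) = 12.

f: a_k = 0, 12, -18, 36, -81, 972/5, -486, 8748/7, -6561/2, 8748, …
L₀ from L_f via x↦r, Dx↦r'^{-1}Dx.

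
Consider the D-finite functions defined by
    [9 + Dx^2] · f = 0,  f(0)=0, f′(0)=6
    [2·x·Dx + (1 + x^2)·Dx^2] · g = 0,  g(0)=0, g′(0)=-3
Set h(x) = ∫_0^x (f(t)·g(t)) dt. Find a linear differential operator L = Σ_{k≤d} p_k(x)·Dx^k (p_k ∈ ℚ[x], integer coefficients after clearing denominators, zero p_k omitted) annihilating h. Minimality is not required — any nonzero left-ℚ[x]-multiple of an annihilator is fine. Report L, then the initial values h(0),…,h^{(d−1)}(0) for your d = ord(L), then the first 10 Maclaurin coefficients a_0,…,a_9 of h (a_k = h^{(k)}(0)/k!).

f: a_k = 0, 6, 0, -9, 0, 81/20, 0, -243/280, 0, 243/2240, …
g: a_k = 0, -3, 0, 1, 0, -3/5, 0, 3/7, 0, -1/3, …
Sym-product of L_f,L_g gives L₀ (≤ ord 4).
h=∫₀ˣh₀: take L = L₀·Dx.
L = (1170 + 3834·x^2 + 4779·x^4 + 2916·x^6 + 729·x^8)·Dx + (396·x + 1044·x^3 + 972·x^5 + 324·x^7)·Dx^2 + (220 + 768·x^2 + 1026·x^4 + 648·x^6 + 162·x^8)·Dx^3 + (44·x + 116·x^3 + 108·x^5 + 36·x^7)·Dx^4 + (10 + 38·x^2 + 55·x^4 + 36·x^6 + 9·x^8)·Dx^5  (order 5).
h: a_k = 0, 0, 0, -6, 0, 33/5, 0, -99/28, 0, 13/8, …
ICs: h(0) = 0, h′(0) = 0, h′′(0) = 0, h′′′(0) = -36, h′′′′(0) = 0.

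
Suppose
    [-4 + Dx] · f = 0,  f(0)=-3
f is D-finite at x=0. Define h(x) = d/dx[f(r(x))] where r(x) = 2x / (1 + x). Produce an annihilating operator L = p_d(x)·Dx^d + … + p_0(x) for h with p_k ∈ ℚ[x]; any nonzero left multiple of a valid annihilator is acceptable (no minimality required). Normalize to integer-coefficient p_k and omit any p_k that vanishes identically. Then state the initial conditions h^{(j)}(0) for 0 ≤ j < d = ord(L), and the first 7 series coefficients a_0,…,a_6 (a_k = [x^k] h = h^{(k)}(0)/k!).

f: a_k = -3, -12, -24, -32, -32, -128/5, -256/15, …
L₀ from L_f via x↦r, Dx↦r'^{-1}Dx.
h₀' ⇒ L via d/dx closure of L₀.
L = (6 - 2·x) + (-1 - 2·x - x^2)·Dx  (order 1).
h: a_k = -24, -144, -264, -32, 264, -368/5, -3224/15, …
ICs: h(0) = -24.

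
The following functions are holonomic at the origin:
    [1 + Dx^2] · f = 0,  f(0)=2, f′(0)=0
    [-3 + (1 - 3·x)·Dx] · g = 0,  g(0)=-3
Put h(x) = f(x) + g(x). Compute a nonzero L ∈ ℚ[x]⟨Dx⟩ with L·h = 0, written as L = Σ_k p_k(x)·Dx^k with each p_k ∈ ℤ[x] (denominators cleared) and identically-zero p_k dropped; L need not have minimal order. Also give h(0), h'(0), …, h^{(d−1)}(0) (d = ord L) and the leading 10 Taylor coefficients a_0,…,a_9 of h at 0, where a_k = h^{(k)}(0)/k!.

f: a_k = 2, 0, -1, 0, 1/12, 0, -1/360, 0, 1/20160, 0, …
g: a_k = -3, -9, -27, -81, -243, -729, -2187, -6561, -19683, -59049, …
Weyl lclm of L_f,L_g ⇒ L₀ (ord ≤ 3).
L = (-165 + 18·x - 27·x^2) + (19 - 63·x + 27·x^2 - 27·x^3)·Dx + (-165 + 18·x - 27·x^2)·Dx^2 + (19 - 63·x + 27·x^2 - 27·x^3)·Dx^3  (order 3).
h: a_k = -1, -9, -28, -81, -2915/12, -729, -787321/360, -6561, -396809279/20160, -59049, …
ICs: h(0) = -1, h′(0) = -9, h′′(0) = -56.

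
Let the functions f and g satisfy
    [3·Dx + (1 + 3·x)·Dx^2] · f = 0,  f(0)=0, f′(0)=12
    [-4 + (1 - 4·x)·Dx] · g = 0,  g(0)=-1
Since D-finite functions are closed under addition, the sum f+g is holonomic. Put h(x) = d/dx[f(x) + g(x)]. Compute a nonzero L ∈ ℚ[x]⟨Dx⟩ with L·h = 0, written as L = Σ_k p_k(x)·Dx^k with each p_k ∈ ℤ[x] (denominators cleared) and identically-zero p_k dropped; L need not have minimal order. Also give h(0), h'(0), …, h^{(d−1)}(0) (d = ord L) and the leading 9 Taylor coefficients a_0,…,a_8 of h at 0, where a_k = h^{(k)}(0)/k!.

f: a_k = 0, 12, -18, 36, -81, 972/5, -486, 8748/7, -6561/2, …
g: a_k = -1, -4, -16, -64, -256, -1024, -4096, -16384, -65536, …
L₀ := lclm(L_f,L_g); ord L₀ ≤ 2+1.
h₀' ⇒ L via d/dx closure of L₀.
L = (-432 - 288·x) + (-78 - 720·x - 576·x^2)·Dx + (11 + x - 144·x^2 - 144·x^3)·Dx^2  (order 2).
h: a_k = 8, -68, -84, -1348, -4148, -27492, -105940, -550532, -2280564, …
ICs: h(0) = 8, h′(0) = -68.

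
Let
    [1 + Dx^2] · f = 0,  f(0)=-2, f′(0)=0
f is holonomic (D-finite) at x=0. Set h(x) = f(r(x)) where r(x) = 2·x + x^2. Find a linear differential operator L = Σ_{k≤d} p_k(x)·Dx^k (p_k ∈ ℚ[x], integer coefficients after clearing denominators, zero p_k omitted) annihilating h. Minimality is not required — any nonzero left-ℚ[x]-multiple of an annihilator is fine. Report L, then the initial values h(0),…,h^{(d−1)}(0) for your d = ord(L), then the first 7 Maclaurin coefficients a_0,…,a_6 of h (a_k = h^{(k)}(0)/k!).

L = (4 + 12·x + 12·x^2 + 4·x^3) - Dx + (1 + x)·Dx^2  (order 2).
h: a_k = -2, 0, 4, 4, -1/3, -8/3, -82/45, …
ICs: h(0) = -2, h′(0) = 0.

f: a_k = -2, 0, 1, 0, -1/12, 0, 1/360, …
h₀=f(r): pull back L_f along r ⇒ L₀.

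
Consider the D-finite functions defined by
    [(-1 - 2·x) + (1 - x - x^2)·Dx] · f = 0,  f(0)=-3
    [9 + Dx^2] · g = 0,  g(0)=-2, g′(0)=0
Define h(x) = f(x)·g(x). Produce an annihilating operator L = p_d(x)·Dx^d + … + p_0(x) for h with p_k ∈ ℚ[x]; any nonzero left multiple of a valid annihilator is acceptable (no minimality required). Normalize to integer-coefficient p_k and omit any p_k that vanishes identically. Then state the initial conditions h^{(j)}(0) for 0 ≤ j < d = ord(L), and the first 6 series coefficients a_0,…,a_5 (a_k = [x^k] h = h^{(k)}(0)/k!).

f: a_k = -3, -3, -6, -9, -15, -24, …
g: a_k = -2, 0, 9, 0, -27/4, 0, …
Product ⇒ symmetric product L₀, ord ≤ 2.
L = (-7 + 9·x + 9·x^2) + (2 + 4·x)·Dx + (-1 + x + x^2)·Dx^2  (order 2).
h: a_k = 6, 6, -15, -9, -15/4, -51/4, …
ICs: h(0) = 6, h′(0) = 6.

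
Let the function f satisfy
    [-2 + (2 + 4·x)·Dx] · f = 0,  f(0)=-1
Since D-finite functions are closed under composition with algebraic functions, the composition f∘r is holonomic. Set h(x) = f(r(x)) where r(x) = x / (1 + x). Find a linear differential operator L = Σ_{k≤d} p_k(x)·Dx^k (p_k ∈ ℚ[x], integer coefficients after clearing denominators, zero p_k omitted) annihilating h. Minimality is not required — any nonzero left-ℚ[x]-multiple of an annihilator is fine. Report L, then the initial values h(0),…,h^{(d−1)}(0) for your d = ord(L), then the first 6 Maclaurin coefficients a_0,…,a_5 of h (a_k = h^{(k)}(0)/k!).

L = -1 + (1 + 4·x + 3·x^2)·Dx  (order 1).
h: a_k = -1, -1, 3/2, -5/2, 37/8, -75/8, …
ICs: h(0) = -1.

f: a_k = -1, -1, 1/2, -1/2, 5/8, -7/8, …
f∘r: x↦r, Dx↦Dx/r' in L_f ⇒ L₀.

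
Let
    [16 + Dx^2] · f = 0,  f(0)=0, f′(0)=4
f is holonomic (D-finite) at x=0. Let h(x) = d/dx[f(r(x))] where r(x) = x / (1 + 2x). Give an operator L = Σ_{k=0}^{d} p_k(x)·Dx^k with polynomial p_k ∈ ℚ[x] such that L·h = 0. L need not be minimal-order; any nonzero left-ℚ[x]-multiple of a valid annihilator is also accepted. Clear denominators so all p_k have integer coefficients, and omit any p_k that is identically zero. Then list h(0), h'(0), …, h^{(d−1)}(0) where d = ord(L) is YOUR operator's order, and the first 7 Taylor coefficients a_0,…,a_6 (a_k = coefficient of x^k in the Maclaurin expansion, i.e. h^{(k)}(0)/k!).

f: a_k = 0, 4, 0, -32/3, 0, 128/15, 0, …
Substitute x→r, Dx→(1/r')Dx; clear ⇒ L₀.
h=h₀': d/dx-closure on L₀ ⇒ L.
L = (40 + 96·x + 96·x^2) + (12 + 72·x + 144·x^2 + 96·x^3)·Dx + (1 + 8·x + 24·x^2 + 32·x^3 + 16·x^4)·Dx^2  (order 2).
h: a_k = 4, -16, 16, 128, -2752/3, 3840, -565504/45, …
ICs: h(0) = 4, h′(0) = -16.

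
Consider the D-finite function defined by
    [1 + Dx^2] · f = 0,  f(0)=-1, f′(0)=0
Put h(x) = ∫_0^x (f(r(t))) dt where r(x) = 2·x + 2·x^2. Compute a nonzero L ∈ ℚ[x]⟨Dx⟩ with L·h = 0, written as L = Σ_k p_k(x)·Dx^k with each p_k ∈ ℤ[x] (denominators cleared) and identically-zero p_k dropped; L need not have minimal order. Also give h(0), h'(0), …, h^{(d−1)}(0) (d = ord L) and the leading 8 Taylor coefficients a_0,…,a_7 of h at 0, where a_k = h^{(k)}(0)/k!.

L = (4 + 24·x + 48·x^2 + 32·x^3)·Dx - 2·Dx^2 + (1 + 2·x)·Dx^3  (order 3).
h: a_k = 0, -1, 0, 2/3, 1, 4/15, -4/9, -176/315, …
ICs: h(0) = 0, h′(0) = -1, h′′(0) = 0.

f: a_k = -1, 0, 1/2, 0, -1/24, 0, 1/720, 0, …
h₀=f(r): pull back L_f along r ⇒ L₀.
h=∫₀ˣh₀: take L = L₀·Dx.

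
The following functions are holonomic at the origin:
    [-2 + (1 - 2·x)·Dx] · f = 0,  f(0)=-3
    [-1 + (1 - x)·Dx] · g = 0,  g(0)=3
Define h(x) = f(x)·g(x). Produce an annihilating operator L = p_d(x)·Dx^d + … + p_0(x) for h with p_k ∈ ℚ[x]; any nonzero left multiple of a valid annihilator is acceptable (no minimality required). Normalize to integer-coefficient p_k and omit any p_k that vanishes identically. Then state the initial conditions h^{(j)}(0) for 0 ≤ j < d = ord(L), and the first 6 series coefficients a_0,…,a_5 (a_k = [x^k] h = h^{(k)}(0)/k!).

L = (-3 + 4·x) + (1 - 3·x + 2·x^2)·Dx  (order 1).
h: a_k = -9, -27, -63, -135, -279, -567, …
ICs: h(0) = -9.

f: a_k = -3, -6, -12, -24, -48, -96, …
g: a_k = 3, 3, 3, 3, 3, 3, …
L₀ := L_f ⊗_s L_g (sym. prod.), ord ≤ 1.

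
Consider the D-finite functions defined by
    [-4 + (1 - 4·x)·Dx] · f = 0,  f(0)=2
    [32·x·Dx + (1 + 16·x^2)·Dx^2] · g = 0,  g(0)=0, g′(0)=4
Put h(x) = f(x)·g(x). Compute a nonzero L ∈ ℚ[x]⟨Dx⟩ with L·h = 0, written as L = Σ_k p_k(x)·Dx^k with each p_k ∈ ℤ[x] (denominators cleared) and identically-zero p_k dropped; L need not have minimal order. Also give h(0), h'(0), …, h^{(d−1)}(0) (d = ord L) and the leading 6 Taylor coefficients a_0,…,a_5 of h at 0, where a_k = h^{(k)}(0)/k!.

L = 128·x + (8 - 32·x + 256·x^2)·Dx + (-1 + 4·x - 16·x^2 + 64·x^3)·Dx^2  (order 2).
h: a_k = 0, 8, 32, 256/3, 1024/3, 26624/15, …
ICs: h(0) = 0, h′(0) = 8.

f: a_k = 2, 8, 32, 128, 512, 2048, …
g: a_k = 0, 4, 0, -64/3, 0, 1024/5, …
h₀=f·g: eliminate ⇒ L₀, order ≤ 1·2.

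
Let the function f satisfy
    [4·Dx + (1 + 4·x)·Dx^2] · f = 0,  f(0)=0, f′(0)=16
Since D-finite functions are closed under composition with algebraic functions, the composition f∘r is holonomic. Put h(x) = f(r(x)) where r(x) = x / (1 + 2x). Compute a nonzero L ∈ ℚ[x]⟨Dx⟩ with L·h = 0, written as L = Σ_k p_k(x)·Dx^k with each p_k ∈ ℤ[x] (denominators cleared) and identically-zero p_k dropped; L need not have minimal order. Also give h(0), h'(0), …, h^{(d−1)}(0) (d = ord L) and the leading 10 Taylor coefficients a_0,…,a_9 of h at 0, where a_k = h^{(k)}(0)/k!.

f: a_k = 0, 16, -32, 256/3, -256, 4096/5, -8192/3, 65536/7, -32768, 1048576/9, …
Substitute x→r, Dx→(1/r')Dx; clear ⇒ L₀.
L = (8 + 24·x)·Dx + (1 + 8·x + 12·x^2)·Dx^2  (order 2).
h: a_k = 0, 16, -64, 832/3, -1280, 30976/5, -93184/3, 1119232/7, -839680, 40308736/9, …
ICs: h(0) = 0, h′(0) = 16.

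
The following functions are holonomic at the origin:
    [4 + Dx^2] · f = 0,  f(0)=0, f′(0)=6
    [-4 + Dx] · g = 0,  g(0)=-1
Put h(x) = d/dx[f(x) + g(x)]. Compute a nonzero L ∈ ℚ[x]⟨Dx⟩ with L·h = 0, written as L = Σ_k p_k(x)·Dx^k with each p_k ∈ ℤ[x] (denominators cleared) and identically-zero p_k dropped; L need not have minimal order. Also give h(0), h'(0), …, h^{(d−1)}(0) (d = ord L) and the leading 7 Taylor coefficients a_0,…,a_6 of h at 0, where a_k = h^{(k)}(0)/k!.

f: a_k = 0, 6, 0, -4, 0, 4/5, 0, …
g: a_k = -1, -4, -8, -32/3, -32/3, -128/15, -256/45, …
h₀=f+g: left-lcm gives L₀, ord ≤ 3.
Derive L from L₀ (diff closure).
L = 16 - 4·Dx + 4·Dx^2 - Dx^3  (order 3).
h: a_k = 2, -16, -44, -128/3, -116/3, -512/15, -1048/45, …
ICs: h(0) = 2, h′(0) = -16, h′′(0) = -88.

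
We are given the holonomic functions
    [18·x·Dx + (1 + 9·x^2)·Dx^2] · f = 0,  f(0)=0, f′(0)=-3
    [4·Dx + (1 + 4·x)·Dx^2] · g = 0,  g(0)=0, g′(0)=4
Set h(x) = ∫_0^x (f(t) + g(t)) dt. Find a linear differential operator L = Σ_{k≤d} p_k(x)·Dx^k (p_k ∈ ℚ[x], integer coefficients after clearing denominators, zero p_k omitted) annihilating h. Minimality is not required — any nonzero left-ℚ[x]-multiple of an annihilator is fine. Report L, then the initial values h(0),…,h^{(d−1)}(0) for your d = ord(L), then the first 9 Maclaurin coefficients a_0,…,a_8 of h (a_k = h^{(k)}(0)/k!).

L = (-36 - 432·x + 972·x^2 + 1296·x^3)·Dx^2 + (-25 - 72·x - 189·x^2 + 1944·x^3 + 2592·x^4)·Dx^3 + (-2 + x + 36·x^2 + 81·x^3 + 486·x^4 + 648·x^5)·Dx^4  (order 4).
h: a_k = 0, 0, 1/2, -8/3, 91/12, -64/5, 781/30, -2048/21, 2653/8, …
ICs: h(0) = 0, h′(0) = 0, h′′(0) = 1, h′′′(0) = -16.

f: a_k = 0, -3, 0, 9, 0, -243/5, 0, 2187/7, 0, …
g: a_k = 0, 4, -8, 64/3, -64, 1024/5, -2048/3, 16384/7, -8192, …
L₀ := lclm(L_f,L_g); ord L₀ ≤ 2+2.
Integrate: L := L₀·Dx.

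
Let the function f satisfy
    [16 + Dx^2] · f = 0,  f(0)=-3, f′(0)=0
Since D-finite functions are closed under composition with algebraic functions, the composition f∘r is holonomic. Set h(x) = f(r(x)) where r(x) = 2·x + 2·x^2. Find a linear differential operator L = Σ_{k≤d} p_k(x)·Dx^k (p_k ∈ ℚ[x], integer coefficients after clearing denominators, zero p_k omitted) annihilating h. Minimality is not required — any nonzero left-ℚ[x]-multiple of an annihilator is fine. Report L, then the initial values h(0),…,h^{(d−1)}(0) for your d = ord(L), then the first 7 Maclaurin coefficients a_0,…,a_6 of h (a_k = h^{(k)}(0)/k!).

L = (64 + 384·x + 768·x^2 + 512·x^3) - 2·Dx + (1 + 2·x)·Dx^2  (order 2).
h: a_k = -3, 0, 96, 192, -416, -2048, -29696/15, …
ICs: h(0) = -3, h′(0) = 0.

f: a_k = -3, 0, 24, 0, -32, 0, 256/15, …
L₀ from L_f via x↦r, Dx↦r'^{-1}Dx.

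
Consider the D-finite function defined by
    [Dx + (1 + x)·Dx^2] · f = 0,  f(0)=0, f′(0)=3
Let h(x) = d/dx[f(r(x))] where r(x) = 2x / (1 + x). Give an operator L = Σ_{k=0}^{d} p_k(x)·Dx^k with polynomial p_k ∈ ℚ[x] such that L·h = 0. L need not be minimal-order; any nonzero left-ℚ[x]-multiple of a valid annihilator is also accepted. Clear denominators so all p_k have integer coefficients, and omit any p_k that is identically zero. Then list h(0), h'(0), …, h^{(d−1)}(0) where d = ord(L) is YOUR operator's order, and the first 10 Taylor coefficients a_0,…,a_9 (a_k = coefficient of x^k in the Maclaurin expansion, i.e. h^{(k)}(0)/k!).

f: a_k = 0, 3, -3/2, 1, -3/4, 3/5, -1/2, 3/7, -3/8, 1/3, …
h₀=f(r): pull back L_f along r ⇒ L₀.
h₀' ⇒ L via d/dx closure of L₀.
L = (4 + 6·x) + (1 + 4·x + 3·x^2)·Dx  (order 1).
h: a_k = 6, -24, 78, -240, 726, -2184, 6558, -19680, 59046, -177144, …
ICs: h(0) = 6.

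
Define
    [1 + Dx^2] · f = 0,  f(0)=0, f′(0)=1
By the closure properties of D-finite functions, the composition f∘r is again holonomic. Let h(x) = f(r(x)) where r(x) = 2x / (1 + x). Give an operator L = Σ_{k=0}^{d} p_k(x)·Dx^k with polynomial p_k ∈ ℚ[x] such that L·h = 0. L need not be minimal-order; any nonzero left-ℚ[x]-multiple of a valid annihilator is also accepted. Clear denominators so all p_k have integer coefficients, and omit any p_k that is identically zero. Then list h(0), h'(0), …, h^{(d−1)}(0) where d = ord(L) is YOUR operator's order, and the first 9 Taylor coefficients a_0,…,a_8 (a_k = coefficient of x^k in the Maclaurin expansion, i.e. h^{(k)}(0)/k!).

L = 4 + (2 + 6·x + 6·x^2 + 2·x^3)·Dx + (1 + 4·x + 6·x^2 + 4·x^3 + x^4)·Dx^2  (order 2).
h: a_k = 0, 2, -2, 2/3, 2, -86/15, 10, -4418/315, 758/45, …
ICs: h(0) = 0, h′(0) = 2.

f: a_k = 0, 1, 0, -1/6, 0, 1/120, 0, -1/5040, 0, …
Change of var in L_f (x↦r) gives L₀.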